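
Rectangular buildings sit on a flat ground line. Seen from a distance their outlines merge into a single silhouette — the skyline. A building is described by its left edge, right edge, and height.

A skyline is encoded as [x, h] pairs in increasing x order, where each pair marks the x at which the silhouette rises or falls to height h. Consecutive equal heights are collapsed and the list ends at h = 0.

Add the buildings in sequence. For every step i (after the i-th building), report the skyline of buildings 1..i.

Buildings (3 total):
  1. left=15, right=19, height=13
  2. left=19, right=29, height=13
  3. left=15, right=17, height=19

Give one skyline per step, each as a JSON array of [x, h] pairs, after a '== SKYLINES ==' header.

== SKYLINES ==
[[15,13],[19,0]]
[[15,13],[29,0]]
[[15,19],[17,13],[29,0]]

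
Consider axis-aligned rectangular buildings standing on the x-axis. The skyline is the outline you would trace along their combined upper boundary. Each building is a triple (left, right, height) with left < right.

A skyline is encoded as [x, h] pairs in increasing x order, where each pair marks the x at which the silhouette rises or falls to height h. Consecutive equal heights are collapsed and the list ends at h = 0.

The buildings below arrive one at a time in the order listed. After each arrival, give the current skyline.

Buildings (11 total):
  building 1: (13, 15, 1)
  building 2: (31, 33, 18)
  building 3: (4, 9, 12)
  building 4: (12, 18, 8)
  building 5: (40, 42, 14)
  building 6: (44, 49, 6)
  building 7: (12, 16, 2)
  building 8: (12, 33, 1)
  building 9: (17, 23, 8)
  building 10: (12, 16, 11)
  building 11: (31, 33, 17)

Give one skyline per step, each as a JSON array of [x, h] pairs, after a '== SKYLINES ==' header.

== SKYLINES ==
[[13,1],[15,0]]
[[13,1],[15,0],[31,18],[33,0]]
[[4,12],[9,0],[13,1],[15,0],[31,18],[33,0]]
[[4,12],[9,0],[12,8],[18,0],[31,18],[33,0]]
[[4,12],[9,0],[12,8],[18,0],[31,18],[33,0],[40,14],[42,0]]
[[4,12],[9,0],[12,8],[18,0],[31,18],[33,0],[40,14],[42,0],[44,6],[49,0]]
[[4,12],[9,0],[12,8],[18,0],[31,18],[33,0],[40,14],[42,0],[44,6],[49,0]]
[[4,12],[9,0],[12,8],[18,1],[31,18],[33,0],[40,14],[42,0],[44,6],[49,0]]
[[4,12],[9,0],[12,8],[23,1],[31,18],[33,0],[40,14],[42,0],[44,6],[49,0]]
[[4,12],[9,0],[12,11],[16,8],[23,1],[31,18],[33,0],[40,14],[42,0],[44,6],[49,0]]
[[4,12],[9,0],[12,11],[16,8],[23,1],[31,18],[33,0],[40,14],[42,0],[44,6],[49,0]]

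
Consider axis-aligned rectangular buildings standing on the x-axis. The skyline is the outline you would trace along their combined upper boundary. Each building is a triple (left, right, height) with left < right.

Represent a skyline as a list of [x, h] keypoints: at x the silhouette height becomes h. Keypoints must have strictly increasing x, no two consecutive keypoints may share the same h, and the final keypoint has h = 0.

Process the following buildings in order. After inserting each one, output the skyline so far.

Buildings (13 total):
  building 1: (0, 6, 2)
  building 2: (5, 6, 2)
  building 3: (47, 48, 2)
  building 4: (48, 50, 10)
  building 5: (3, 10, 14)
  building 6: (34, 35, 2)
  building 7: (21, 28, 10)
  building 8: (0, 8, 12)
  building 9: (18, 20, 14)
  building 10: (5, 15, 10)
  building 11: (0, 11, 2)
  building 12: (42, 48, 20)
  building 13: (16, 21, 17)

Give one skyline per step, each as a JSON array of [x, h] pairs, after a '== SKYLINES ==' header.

== SKYLINES ==
[[0,2],[6,0]]
[[0,2],[6,0]]
[[0,2],[6,0],[47,2],[48,0]]
[[0,2],[6,0],[47,2],[48,10],[50,0]]
[[0,2],[3,14],[10,0],[47,2],[48,10],[50,0]]
[[0,2],[3,14],[10,0],[34,2],[35,0],[47,2],[48,10],[50,0]]
[[0,2],[3,14],[10,0],[21,10],[28,0],[34,2],[35,0],[47,2],[48,10],[50,0]]
[[0,12],[3,14],[10,0],[21,10],[28,0],[34,2],[35,0],[47,2],[48,10],[50,0]]
[[0,12],[3,14],[10,0],[18,14],[20,0],[21,10],[28,0],[34,2],[35,0],[47,2],[48,10],[50,0]]
[[0,12],[3,14],[10,10],[15,0],[18,14],[20,0],[21,10],[28,0],[34,2],[35,0],[47,2],[48,10],[50,0]]
[[0,12],[3,14],[10,10],[15,0],[18,14],[20,0],[21,10],[28,0],[34,2],[35,0],[47,2],[48,10],[50,0]]
[[0,12],[3,14],[10,10],[15,0],[18,14],[20,0],[21,10],[28,0],[34,2],[35,0],[42,20],[48,10],[50,0]]
[[0,12],[3,14],[10,10],[15,0],[16,17],[21,10],[28,0],[34,2],[35,0],[42,20],[48,10],[50,0]]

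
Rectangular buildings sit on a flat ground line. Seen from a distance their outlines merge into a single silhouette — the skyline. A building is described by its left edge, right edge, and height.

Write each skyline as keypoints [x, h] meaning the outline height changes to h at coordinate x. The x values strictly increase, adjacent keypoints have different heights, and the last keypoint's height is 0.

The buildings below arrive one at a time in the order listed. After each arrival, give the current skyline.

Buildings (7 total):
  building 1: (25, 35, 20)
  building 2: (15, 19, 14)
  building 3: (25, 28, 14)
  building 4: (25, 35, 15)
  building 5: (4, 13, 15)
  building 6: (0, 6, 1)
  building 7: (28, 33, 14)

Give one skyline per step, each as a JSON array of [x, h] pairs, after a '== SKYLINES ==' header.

== SKYLINES ==
[[25,20],[35,0]]
[[15,14],[19,0],[25,20],[35,0]]
[[15,14],[19,0],[25,20],[35,0]]
[[15,14],[19,0],[25,20],[35,0]]
[[4,15],[13,0],[15,14],[19,0],[25,20],[35,0]]
[[0,1],[4,15],[13,0],[15,14],[19,0],[25,20],[35,0]]
[[0,1],[4,15],[13,0],[15,14],[19,0],[25,20],[35,0]]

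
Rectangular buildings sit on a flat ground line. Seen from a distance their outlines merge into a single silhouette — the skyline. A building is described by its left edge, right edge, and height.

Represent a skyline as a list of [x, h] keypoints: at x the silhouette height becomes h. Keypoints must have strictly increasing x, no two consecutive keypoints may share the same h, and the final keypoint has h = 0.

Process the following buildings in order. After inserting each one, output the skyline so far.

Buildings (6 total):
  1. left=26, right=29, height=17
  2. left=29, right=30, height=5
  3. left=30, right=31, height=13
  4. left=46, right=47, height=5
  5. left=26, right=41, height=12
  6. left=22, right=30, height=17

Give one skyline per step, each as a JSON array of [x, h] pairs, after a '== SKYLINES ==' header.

== SKYLINES ==
[[26,17],[29,0]]
[[26,17],[29,5],[30,0]]
[[26,17],[29,5],[30,13],[31,0]]
[[26,17],[29,5],[30,13],[31,0],[46,5],[47,0]]
[[26,17],[29,12],[30,13],[31,12],[41,0],[46,5],[47,0]]
[[22,17],[30,13],[31,12],[41,0],[46,5],[47,0]]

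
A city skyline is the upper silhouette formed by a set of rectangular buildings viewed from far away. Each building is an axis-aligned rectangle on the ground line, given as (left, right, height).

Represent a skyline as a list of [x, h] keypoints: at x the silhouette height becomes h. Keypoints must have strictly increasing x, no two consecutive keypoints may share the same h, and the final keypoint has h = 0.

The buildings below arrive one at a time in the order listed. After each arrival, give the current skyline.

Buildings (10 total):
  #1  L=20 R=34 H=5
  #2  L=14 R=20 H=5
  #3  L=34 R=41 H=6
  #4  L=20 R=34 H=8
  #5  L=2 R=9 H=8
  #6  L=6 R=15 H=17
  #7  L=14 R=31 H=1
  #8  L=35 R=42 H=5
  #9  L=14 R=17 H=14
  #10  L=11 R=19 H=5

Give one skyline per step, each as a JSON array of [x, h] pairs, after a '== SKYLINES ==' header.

== SKYLINES ==
[[20,5],[34,0]]
[[14,5],[34,0]]
[[14,5],[34,6],[41,0]]
[[14,5],[20,8],[34,6],[41,0]]
[[2,8],[9,0],[14,5],[20,8],[34,6],[41,0]]
[[2,8],[6,17],[15,5],[20,8],[34,6],[41,0]]
[[2,8],[6,17],[15,5],[20,8],[34,6],[41,0]]
[[2,8],[6,17],[15,5],[20,8],[34,6],[41,5],[42,0]]
[[2,8],[6,17],[15,14],[17,5],[20,8],[34,6],[41,5],[42,0]]
[[2,8],[6,17],[15,14],[17,5],[20,8],[34,6],[41,5],[42,0]]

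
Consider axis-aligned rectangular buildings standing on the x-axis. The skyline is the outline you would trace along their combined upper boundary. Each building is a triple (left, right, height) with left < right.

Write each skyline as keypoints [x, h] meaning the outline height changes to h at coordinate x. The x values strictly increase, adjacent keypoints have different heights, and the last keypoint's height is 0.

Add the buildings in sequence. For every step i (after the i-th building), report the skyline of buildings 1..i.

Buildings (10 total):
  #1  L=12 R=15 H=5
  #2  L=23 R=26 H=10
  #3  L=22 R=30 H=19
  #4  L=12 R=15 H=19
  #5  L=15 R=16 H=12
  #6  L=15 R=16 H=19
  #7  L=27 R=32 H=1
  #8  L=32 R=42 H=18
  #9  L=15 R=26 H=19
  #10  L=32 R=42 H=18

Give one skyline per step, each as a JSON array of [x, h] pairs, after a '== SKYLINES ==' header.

== SKYLINES ==
[[12,5],[15,0]]
[[12,5],[15,0],[23,10],[26,0]]
[[12,5],[15,0],[22,19],[30,0]]
[[12,19],[15,0],[22,19],[30,0]]
[[12,19],[15,12],[16,0],[22,19],[30,0]]
[[12,19],[16,0],[22,19],[30,0]]
[[12,19],[16,0],[22,19],[30,1],[32,0]]
[[12,19],[16,0],[22,19],[30,1],[32,18],[42,0]]
[[12,19],[30,1],[32,18],[42,0]]
[[12,19],[30,1],[32,18],[42,0]]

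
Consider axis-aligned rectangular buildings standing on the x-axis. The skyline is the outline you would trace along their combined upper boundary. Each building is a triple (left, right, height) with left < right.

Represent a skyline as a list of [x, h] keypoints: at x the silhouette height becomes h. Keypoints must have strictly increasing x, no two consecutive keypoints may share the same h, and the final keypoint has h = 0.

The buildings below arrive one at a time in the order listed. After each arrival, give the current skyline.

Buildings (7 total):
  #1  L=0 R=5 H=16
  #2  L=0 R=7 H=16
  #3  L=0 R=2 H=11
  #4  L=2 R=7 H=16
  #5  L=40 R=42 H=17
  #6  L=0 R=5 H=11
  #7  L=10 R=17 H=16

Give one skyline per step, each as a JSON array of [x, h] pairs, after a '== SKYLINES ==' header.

== SKYLINES ==
[[0,16],[5,0]]
[[0,16],[7,0]]
[[0,16],[7,0]]
[[0,16],[7,0]]
[[0,16],[7,0],[40,17],[42,0]]
[[0,16],[7,0],[40,17],[42,0]]
[[0,16],[7,0],[10,16],[17,0],[40,17],[42,0]]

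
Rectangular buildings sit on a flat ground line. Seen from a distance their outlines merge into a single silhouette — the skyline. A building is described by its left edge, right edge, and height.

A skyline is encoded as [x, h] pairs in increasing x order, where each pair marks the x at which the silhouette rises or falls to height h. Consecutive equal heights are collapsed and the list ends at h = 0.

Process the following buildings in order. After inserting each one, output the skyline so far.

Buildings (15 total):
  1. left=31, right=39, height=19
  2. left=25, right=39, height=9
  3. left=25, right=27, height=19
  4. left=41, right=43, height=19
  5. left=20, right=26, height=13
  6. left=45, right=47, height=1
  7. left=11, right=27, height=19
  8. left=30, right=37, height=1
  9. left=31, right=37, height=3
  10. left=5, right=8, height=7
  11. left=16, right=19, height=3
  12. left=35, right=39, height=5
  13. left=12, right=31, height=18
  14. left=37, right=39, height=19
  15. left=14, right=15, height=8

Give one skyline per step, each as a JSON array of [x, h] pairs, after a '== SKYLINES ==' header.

== SKYLINES ==
[[31,19],[39,0]]
[[25,9],[31,19],[39,0]]
[[25,19],[27,9],[31,19],[39,0]]
[[25,19],[27,9],[31,19],[39,0],[41,19],[43,0]]
[[20,13],[25,19],[27,9],[31,19],[39,0],[41,19],[43,0]]
[[20,13],[25,19],[27,9],[31,19],[39,0],[41,19],[43,0],[45,1],[47,0]]
[[11,19],[27,9],[31,19],[39,0],[41,19],[43,0],[45,1],[47,0]]
[[11,19],[27,9],[31,19],[39,0],[41,19],[43,0],[45,1],[47,0]]
[[11,19],[27,9],[31,19],[39,0],[41,19],[43,0],[45,1],[47,0]]
[[5,7],[8,0],[11,19],[27,9],[31,19],[39,0],[41,19],[43,0],[45,1],[47,0]]
[[5,7],[8,0],[11,19],[27,9],[31,19],[39,0],[41,19],[43,0],[45,1],[47,0]]
[[5,7],[8,0],[11,19],[27,9],[31,19],[39,0],[41,19],[43,0],[45,1],[47,0]]
[[5,7],[8,0],[11,19],[27,18],[31,19],[39,0],[41,19],[43,0],[45,1],[47,0]]
[[5,7],[8,0],[11,19],[27,18],[31,19],[39,0],[41,19],[43,0],[45,1],[47,0]]
[[5,7],[8,0],[11,19],[27,18],[31,19],[39,0],[41,19],[43,0],[45,1],[47,0]]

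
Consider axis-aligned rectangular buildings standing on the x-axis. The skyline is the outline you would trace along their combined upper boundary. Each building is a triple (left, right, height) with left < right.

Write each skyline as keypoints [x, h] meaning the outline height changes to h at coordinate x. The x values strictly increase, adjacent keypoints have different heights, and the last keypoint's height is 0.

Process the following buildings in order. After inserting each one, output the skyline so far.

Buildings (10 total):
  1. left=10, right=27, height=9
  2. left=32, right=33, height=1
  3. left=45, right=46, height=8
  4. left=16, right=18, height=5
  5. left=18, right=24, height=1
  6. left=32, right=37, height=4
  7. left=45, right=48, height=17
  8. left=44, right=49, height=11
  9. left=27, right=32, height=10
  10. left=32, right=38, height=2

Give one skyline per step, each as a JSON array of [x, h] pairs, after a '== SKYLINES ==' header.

== SKYLINES ==
[[10,9],[27,0]]
[[10,9],[27,0],[32,1],[33,0]]
[[10,9],[27,0],[32,1],[33,0],[45,8],[46,0]]
[[10,9],[27,0],[32,1],[33,0],[45,8],[46,0]]
[[10,9],[27,0],[32,1],[33,0],[45,8],[46,0]]
[[10,9],[27,0],[32,4],[37,0],[45,8],[46,0]]
[[10,9],[27,0],[32,4],[37,0],[45,17],[48,0]]
[[10,9],[27,0],[32,4],[37,0],[44,11],[45,17],[48,11],[49,0]]
[[10,9],[27,10],[32,4],[37,0],[44,11],[45,17],[48,11],[49,0]]
[[10,9],[27,10],[32,4],[37,2],[38,0],[44,11],[45,17],[48,11],[49,0]]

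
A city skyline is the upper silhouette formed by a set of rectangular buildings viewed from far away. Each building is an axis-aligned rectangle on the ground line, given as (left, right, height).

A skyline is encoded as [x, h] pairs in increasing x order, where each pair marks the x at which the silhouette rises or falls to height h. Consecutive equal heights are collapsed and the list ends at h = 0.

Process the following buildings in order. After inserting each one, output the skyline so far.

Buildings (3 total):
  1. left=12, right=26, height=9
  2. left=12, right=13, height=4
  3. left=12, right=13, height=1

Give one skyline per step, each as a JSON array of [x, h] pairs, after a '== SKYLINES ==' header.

== SKYLINES ==
[[12,9],[26,0]]
[[12,9],[26,0]]
[[12,9],[26,0]]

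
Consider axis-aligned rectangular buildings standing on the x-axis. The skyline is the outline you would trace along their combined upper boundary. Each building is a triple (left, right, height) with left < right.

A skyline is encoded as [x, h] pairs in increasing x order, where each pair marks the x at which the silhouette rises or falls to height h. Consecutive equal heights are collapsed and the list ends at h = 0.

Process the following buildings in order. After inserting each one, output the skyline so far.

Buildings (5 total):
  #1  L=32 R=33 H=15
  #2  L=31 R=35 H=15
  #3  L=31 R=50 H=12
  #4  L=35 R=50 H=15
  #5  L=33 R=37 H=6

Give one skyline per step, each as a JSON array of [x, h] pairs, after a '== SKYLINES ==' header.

== SKYLINES ==
[[32,15],[33,0]]
[[31,15],[35,0]]
[[31,15],[35,12],[50,0]]
[[31,15],[50,0]]
[[31,15],[50,0]]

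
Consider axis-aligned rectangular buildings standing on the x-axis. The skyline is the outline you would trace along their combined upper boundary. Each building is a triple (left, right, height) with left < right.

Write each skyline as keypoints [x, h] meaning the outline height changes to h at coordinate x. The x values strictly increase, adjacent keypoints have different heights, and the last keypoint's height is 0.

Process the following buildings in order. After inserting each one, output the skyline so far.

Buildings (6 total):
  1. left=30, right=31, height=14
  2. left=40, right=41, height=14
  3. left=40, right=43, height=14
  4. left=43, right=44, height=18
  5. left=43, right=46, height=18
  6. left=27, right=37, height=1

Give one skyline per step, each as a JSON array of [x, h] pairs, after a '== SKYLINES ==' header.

== SKYLINES ==
[[30,14],[31,0]]
[[30,14],[31,0],[40,14],[41,0]]
[[30,14],[31,0],[40,14],[43,0]]
[[30,14],[31,0],[40,14],[43,18],[44,0]]
[[30,14],[31,0],[40,14],[43,18],[46,0]]
[[27,1],[30,14],[31,1],[37,0],[40,14],[43,18],[46,0]]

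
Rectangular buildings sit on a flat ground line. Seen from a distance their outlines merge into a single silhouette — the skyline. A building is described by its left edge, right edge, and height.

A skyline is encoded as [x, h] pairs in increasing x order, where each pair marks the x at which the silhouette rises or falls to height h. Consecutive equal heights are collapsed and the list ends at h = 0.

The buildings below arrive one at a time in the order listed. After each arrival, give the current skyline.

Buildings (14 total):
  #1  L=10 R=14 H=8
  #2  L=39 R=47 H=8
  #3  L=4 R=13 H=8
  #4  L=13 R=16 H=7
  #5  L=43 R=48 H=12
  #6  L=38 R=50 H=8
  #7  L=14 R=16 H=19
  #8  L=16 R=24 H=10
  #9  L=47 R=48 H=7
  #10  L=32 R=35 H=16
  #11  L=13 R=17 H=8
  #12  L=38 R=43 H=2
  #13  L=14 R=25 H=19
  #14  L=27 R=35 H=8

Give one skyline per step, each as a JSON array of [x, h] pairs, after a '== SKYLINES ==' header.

== SKYLINES ==
[[10,8],[14,0]]
[[10,8],[14,0],[39,8],[47,0]]
[[4,8],[14,0],[39,8],[47,0]]
[[4,8],[14,7],[16,0],[39,8],[47,0]]
[[4,8],[14,7],[16,0],[39,8],[43,12],[48,0]]
[[4,8],[14,7],[16,0],[38,8],[43,12],[48,8],[50,0]]
[[4,8],[14,19],[16,0],[38,8],[43,12],[48,8],[50,0]]
[[4,8],[14,19],[16,10],[24,0],[38,8],[43,12],[48,8],[50,0]]
[[4,8],[14,19],[16,10],[24,0],[38,8],[43,12],[48,8],[50,0]]
[[4,8],[14,19],[16,10],[24,0],[32,16],[35,0],[38,8],[43,12],[48,8],[50,0]]
[[4,8],[14,19],[16,10],[24,0],[32,16],[35,0],[38,8],[43,12],[48,8],[50,0]]
[[4,8],[14,19],[16,10],[24,0],[32,16],[35,0],[38,8],[43,12],[48,8],[50,0]]
[[4,8],[14,19],[25,0],[32,16],[35,0],[38,8],[43,12],[48,8],[50,0]]
[[4,8],[14,19],[25,0],[27,8],[32,16],[35,0],[38,8],[43,12],[48,8],[50,0]]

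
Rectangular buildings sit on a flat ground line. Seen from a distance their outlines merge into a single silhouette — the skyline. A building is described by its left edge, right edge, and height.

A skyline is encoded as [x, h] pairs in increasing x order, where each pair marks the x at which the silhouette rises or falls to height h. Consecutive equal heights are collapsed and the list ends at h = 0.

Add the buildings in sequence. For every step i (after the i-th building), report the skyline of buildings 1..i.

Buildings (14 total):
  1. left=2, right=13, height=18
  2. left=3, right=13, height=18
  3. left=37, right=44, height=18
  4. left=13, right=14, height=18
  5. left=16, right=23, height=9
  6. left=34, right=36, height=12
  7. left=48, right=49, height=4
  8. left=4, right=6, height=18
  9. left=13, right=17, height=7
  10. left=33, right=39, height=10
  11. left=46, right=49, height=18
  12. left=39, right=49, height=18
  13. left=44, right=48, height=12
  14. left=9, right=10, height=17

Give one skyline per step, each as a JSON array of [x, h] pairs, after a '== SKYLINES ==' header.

== SKYLINES ==
[[2,18],[13,0]]
[[2,18],[13,0]]
[[2,18],[13,0],[37,18],[44,0]]
[[2,18],[14,0],[37,18],[44,0]]
[[2,18],[14,0],[16,9],[23,0],[37,18],[44,0]]
[[2,18],[14,0],[16,9],[23,0],[34,12],[36,0],[37,18],[44,0]]
[[2,18],[14,0],[16,9],[23,0],[34,12],[36,0],[37,18],[44,0],[48,4],[49,0]]
[[2,18],[14,0],[16,9],[23,0],[34,12],[36,0],[37,18],[44,0],[48,4],[49,0]]
[[2,18],[14,7],[16,9],[23,0],[34,12],[36,0],[37,18],[44,0],[48,4],[49,0]]
[[2,18],[14,7],[16,9],[23,0],[33,10],[34,12],[36,10],[37,18],[44,0],[48,4],[49,0]]
[[2,18],[14,7],[16,9],[23,0],[33,10],[34,12],[36,10],[37,18],[44,0],[46,18],[49,0]]
[[2,18],[14,7],[16,9],[23,0],[33,10],[34,12],[36,10],[37,18],[49,0]]
[[2,18],[14,7],[16,9],[23,0],[33,10],[34,12],[36,10],[37,18],[49,0]]
[[2,18],[14,7],[16,9],[23,0],[33,10],[34,12],[36,10],[37,18],[49,0]]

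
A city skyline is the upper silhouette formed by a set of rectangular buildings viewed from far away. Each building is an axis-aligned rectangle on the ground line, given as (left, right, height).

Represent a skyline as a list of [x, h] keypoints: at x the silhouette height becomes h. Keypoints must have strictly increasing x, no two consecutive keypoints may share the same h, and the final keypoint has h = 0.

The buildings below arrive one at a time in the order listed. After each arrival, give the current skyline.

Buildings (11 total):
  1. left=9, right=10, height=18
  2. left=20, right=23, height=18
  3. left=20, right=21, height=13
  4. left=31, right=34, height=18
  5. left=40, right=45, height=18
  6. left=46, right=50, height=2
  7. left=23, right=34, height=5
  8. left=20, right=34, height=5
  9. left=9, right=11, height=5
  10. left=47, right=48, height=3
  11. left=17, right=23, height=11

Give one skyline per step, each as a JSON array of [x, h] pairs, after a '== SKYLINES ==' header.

== SKYLINES ==
[[9,18],[10,0]]
[[9,18],[10,0],[20,18],[23,0]]
[[9,18],[10,0],[20,18],[23,0]]
[[9,18],[10,0],[20,18],[23,0],[31,18],[34,0]]
[[9,18],[10,0],[20,18],[23,0],[31,18],[34,0],[40,18],[45,0]]
[[9,18],[10,0],[20,18],[23,0],[31,18],[34,0],[40,18],[45,0],[46,2],[50,0]]
[[9,18],[10,0],[20,18],[23,5],[31,18],[34,0],[40,18],[45,0],[46,2],[50,0]]
[[9,18],[10,0],[20,18],[23,5],[31,18],[34,0],[40,18],[45,0],[46,2],[50,0]]
[[9,18],[10,5],[11,0],[20,18],[23,5],[31,18],[34,0],[40,18],[45,0],[46,2],[50,0]]
[[9,18],[10,5],[11,0],[20,18],[23,5],[31,18],[34,0],[40,18],[45,0],[46,2],[47,3],[48,2],[50,0]]
[[9,18],[10,5],[11,0],[17,11],[20,18],[23,5],[31,18],[34,0],[40,18],[45,0],[46,2],[47,3],[48,2],[50,0]]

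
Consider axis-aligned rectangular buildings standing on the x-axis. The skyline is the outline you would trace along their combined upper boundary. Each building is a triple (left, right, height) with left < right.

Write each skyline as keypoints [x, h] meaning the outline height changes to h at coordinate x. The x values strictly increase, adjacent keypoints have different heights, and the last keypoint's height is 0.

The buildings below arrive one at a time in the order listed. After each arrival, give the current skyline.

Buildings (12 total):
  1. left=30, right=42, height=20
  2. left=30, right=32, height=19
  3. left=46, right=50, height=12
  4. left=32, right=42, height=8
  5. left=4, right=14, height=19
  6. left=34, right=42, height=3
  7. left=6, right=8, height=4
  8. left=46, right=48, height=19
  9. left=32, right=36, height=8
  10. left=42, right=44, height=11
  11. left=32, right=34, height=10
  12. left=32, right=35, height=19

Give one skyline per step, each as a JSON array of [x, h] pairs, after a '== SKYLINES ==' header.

== SKYLINES ==
[[30,20],[42,0]]
[[30,20],[42,0]]
[[30,20],[42,0],[46,12],[50,0]]
[[30,20],[42,0],[46,12],[50,0]]
[[4,19],[14,0],[30,20],[42,0],[46,12],[50,0]]
[[4,19],[14,0],[30,20],[42,0],[46,12],[50,0]]
[[4,19],[14,0],[30,20],[42,0],[46,12],[50,0]]
[[4,19],[14,0],[30,20],[42,0],[46,19],[48,12],[50,0]]
[[4,19],[14,0],[30,20],[42,0],[46,19],[48,12],[50,0]]
[[4,19],[14,0],[30,20],[42,11],[44,0],[46,19],[48,12],[50,0]]
[[4,19],[14,0],[30,20],[42,11],[44,0],[46,19],[48,12],[50,0]]
[[4,19],[14,0],[30,20],[42,11],[44,0],[46,19],[48,12],[50,0]]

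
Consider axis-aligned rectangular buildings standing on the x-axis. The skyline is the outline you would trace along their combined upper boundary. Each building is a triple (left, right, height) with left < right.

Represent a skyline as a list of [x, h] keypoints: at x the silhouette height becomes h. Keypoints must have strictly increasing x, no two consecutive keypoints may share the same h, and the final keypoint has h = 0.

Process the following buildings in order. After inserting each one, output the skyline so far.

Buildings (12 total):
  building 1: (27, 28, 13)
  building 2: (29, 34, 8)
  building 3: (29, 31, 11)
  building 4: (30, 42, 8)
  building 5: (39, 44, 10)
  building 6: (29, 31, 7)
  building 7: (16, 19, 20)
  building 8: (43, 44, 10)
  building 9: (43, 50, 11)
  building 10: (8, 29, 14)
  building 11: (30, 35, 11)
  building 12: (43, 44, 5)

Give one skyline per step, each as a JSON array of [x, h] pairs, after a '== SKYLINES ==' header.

== SKYLINES ==
[[27,13],[28,0]]
[[27,13],[28,0],[29,8],[34,0]]
[[27,13],[28,0],[29,11],[31,8],[34,0]]
[[27,13],[28,0],[29,11],[31,8],[42,0]]
[[27,13],[28,0],[29,11],[31,8],[39,10],[44,0]]
[[27,13],[28,0],[29,11],[31,8],[39,10],[44,0]]
[[16,20],[19,0],[27,13],[28,0],[29,11],[31,8],[39,10],[44,0]]
[[16,20],[19,0],[27,13],[28,0],[29,11],[31,8],[39,10],[44,0]]
[[16,20],[19,0],[27,13],[28,0],[29,11],[31,8],[39,10],[43,11],[50,0]]
[[8,14],[16,20],[19,14],[29,11],[31,8],[39,10],[43,11],[50,0]]
[[8,14],[16,20],[19,14],[29,11],[35,8],[39,10],[43,11],[50,0]]
[[8,14],[16,20],[19,14],[29,11],[35,8],[39,10],[43,11],[50,0]]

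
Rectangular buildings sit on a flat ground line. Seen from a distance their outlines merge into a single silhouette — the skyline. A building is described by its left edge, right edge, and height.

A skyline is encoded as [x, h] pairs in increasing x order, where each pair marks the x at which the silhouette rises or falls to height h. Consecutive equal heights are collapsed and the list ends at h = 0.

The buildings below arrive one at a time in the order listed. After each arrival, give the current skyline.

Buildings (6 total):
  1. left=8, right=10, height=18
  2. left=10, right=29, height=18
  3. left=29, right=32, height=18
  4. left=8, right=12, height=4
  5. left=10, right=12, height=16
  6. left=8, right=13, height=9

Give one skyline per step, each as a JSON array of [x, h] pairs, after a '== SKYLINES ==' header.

== SKYLINES ==
[[8,18],[10,0]]
[[8,18],[29,0]]
[[8,18],[32,0]]
[[8,18],[32,0]]
[[8,18],[32,0]]
[[8,18],[32,0]]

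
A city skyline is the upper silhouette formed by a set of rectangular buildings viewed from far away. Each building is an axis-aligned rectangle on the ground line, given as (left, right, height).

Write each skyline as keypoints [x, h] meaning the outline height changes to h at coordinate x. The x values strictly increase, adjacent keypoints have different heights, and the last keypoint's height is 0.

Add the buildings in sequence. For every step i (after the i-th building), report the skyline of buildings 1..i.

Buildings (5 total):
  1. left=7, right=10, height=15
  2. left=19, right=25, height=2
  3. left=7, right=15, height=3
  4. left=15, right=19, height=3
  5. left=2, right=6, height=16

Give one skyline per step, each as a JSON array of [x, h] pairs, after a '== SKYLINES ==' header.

== SKYLINES ==
[[7,15],[10,0]]
[[7,15],[10,0],[19,2],[25,0]]
[[7,15],[10,3],[15,0],[19,2],[25,0]]
[[7,15],[10,3],[19,2],[25,0]]
[[2,16],[6,0],[7,15],[10,3],[19,2],[25,0]]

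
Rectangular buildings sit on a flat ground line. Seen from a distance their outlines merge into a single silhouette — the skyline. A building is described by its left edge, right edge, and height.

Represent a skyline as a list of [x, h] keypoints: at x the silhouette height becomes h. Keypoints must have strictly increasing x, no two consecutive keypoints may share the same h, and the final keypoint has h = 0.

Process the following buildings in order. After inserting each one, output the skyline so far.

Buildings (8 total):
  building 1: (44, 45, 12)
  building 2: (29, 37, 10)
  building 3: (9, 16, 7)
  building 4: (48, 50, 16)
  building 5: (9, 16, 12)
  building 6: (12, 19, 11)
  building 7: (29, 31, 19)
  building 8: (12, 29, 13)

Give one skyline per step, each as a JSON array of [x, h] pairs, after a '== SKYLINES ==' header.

== SKYLINES ==
[[44,12],[45,0]]
[[29,10],[37,0],[44,12],[45,0]]
[[9,7],[16,0],[29,10],[37,0],[44,12],[45,0]]
[[9,7],[16,0],[29,10],[37,0],[44,12],[45,0],[48,16],[50,0]]
[[9,12],[16,0],[29,10],[37,0],[44,12],[45,0],[48,16],[50,0]]
[[9,12],[16,11],[19,0],[29,10],[37,0],[44,12],[45,0],[48,16],[50,0]]
[[9,12],[16,11],[19,0],[29,19],[31,10],[37,0],[44,12],[45,0],[48,16],[50,0]]
[[9,12],[12,13],[29,19],[31,10],[37,0],[44,12],[45,0],[48,16],[50,0]]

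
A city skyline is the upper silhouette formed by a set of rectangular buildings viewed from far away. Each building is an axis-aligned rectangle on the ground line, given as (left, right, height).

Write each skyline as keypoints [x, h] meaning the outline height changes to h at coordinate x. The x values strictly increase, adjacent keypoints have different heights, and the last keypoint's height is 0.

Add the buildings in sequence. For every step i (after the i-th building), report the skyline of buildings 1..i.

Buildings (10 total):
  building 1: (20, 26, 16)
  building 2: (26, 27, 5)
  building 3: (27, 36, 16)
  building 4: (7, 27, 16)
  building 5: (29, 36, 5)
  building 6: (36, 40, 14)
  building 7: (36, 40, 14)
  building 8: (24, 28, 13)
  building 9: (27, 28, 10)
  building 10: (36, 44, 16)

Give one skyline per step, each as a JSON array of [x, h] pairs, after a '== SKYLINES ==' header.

== SKYLINES ==
[[20,16],[26,0]]
[[20,16],[26,5],[27,0]]
[[20,16],[26,5],[27,16],[36,0]]
[[7,16],[36,0]]
[[7,16],[36,0]]
[[7,16],[36,14],[40,0]]
[[7,16],[36,14],[40,0]]
[[7,16],[36,14],[40,0]]
[[7,16],[36,14],[40,0]]
[[7,16],[44,0]]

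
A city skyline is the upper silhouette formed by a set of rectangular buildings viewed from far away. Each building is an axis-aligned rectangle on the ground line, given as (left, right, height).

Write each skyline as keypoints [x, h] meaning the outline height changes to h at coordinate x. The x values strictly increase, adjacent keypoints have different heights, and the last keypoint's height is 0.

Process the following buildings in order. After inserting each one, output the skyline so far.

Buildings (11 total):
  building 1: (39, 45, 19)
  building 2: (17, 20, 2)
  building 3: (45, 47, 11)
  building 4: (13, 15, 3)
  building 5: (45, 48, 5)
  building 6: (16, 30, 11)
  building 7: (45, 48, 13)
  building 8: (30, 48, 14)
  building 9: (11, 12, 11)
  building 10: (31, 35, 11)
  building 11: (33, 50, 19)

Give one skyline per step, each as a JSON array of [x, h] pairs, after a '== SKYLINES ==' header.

== SKYLINES ==
[[39,19],[45,0]]
[[17,2],[20,0],[39,19],[45,0]]
[[17,2],[20,0],[39,19],[45,11],[47,0]]
[[13,3],[15,0],[17,2],[20,0],[39,19],[45,11],[47,0]]
[[13,3],[15,0],[17,2],[20,0],[39,19],[45,11],[47,5],[48,0]]
[[13,3],[15,0],[16,11],[30,0],[39,19],[45,11],[47,5],[48,0]]
[[13,3],[15,0],[16,11],[30,0],[39,19],[45,13],[48,0]]
[[13,3],[15,0],[16,11],[30,14],[39,19],[45,14],[48,0]]
[[11,11],[12,0],[13,3],[15,0],[16,11],[30,14],[39,19],[45,14],[48,0]]
[[11,11],[12,0],[13,3],[15,0],[16,11],[30,14],[39,19],[45,14],[48,0]]
[[11,11],[12,0],[13,3],[15,0],[16,11],[30,14],[33,19],[50,0]]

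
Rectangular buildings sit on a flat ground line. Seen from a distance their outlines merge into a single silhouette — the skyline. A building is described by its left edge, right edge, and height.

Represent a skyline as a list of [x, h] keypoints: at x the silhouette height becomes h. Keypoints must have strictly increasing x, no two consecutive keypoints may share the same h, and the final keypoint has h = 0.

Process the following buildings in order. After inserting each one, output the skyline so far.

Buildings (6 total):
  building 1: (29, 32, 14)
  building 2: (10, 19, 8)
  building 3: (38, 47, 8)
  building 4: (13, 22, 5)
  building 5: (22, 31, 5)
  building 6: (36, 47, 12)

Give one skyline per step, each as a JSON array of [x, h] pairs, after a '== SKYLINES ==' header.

== SKYLINES ==
[[29,14],[32,0]]
[[10,8],[19,0],[29,14],[32,0]]
[[10,8],[19,0],[29,14],[32,0],[38,8],[47,0]]
[[10,8],[19,5],[22,0],[29,14],[32,0],[38,8],[47,0]]
[[10,8],[19,5],[29,14],[32,0],[38,8],[47,0]]
[[10,8],[19,5],[29,14],[32,0],[36,12],[47,0]]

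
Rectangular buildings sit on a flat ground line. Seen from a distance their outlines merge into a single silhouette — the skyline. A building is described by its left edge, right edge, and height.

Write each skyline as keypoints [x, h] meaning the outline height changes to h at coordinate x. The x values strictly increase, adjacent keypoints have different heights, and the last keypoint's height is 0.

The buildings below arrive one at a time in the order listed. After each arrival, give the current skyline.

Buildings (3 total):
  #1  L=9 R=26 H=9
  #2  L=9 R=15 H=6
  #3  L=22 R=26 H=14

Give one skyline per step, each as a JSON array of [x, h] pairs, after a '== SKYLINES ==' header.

== SKYLINES ==
[[9,9],[26,0]]
[[9,9],[26,0]]
[[9,9],[22,14],[26,0]]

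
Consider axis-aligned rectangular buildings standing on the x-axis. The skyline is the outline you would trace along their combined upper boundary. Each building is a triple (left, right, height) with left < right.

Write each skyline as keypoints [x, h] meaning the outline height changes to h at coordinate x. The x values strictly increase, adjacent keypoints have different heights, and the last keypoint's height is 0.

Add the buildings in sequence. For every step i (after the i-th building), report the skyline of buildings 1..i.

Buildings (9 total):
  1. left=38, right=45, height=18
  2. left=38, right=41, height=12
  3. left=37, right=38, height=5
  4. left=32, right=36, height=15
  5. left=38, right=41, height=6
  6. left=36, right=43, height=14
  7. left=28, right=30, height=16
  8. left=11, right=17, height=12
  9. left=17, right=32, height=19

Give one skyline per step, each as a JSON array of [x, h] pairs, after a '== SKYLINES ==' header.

== SKYLINES ==
[[38,18],[45,0]]
[[38,18],[45,0]]
[[37,5],[38,18],[45,0]]
[[32,15],[36,0],[37,5],[38,18],[45,0]]
[[32,15],[36,0],[37,5],[38,18],[45,0]]
[[32,15],[36,14],[38,18],[45,0]]
[[28,16],[30,0],[32,15],[36,14],[38,18],[45,0]]
[[11,12],[17,0],[28,16],[30,0],[32,15],[36,14],[38,18],[45,0]]
[[11,12],[17,19],[32,15],[36,14],[38,18],[45,0]]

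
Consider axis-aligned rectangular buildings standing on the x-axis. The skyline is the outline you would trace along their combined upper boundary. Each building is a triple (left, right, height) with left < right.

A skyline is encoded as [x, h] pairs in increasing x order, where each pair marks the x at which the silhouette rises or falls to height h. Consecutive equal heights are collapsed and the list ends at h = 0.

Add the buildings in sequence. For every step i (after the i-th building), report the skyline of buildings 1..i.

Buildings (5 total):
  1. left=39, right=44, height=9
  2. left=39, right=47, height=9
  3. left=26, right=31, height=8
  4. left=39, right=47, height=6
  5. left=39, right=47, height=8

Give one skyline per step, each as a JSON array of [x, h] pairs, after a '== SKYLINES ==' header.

== SKYLINES ==
[[39,9],[44,0]]
[[39,9],[47,0]]
[[26,8],[31,0],[39,9],[47,0]]
[[26,8],[31,0],[39,9],[47,0]]
[[26,8],[31,0],[39,9],[47,0]]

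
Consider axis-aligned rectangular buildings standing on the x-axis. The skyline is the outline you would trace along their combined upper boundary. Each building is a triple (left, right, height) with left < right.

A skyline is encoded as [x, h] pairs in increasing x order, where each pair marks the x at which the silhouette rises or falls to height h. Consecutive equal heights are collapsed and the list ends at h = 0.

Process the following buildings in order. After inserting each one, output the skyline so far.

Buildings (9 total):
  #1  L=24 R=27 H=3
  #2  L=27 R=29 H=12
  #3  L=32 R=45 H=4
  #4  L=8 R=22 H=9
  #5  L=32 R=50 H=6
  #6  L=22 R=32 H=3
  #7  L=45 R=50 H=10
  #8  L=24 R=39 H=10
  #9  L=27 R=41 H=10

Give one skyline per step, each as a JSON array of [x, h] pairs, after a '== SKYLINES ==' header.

== SKYLINES ==
[[24,3],[27,0]]
[[24,3],[27,12],[29,0]]
[[24,3],[27,12],[29,0],[32,4],[45,0]]
[[8,9],[22,0],[24,3],[27,12],[29,0],[32,4],[45,0]]
[[8,9],[22,0],[24,3],[27,12],[29,0],[32,6],[50,0]]
[[8,9],[22,3],[27,12],[29,3],[32,6],[50,0]]
[[8,9],[22,3],[27,12],[29,3],[32,6],[45,10],[50,0]]
[[8,9],[22,3],[24,10],[27,12],[29,10],[39,6],[45,10],[50,0]]
[[8,9],[22,3],[24,10],[27,12],[29,10],[41,6],[45,10],[50,0]]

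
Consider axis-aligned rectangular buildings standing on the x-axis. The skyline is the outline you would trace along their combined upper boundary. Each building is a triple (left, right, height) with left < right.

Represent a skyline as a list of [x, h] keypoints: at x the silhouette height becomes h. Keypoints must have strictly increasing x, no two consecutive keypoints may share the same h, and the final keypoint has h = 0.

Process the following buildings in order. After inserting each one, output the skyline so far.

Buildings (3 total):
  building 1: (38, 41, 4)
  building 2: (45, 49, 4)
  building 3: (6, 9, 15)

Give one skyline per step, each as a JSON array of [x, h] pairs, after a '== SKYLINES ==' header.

== SKYLINES ==
[[38,4],[41,0]]
[[38,4],[41,0],[45,4],[49,0]]
[[6,15],[9,0],[38,4],[41,0],[45,4],[49,0]]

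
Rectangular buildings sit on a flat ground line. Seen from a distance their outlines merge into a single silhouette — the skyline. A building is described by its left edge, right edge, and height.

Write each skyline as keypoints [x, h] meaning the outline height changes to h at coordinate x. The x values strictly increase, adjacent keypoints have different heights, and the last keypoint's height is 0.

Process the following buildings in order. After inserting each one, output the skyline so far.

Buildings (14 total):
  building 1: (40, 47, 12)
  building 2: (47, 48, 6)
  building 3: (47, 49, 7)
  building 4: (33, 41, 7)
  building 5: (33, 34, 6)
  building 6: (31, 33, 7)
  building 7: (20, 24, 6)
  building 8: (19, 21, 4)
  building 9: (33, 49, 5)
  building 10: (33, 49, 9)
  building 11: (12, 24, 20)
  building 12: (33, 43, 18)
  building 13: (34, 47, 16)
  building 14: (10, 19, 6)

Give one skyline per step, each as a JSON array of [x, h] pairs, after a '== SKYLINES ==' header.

== SKYLINES ==
[[40,12],[47,0]]
[[40,12],[47,6],[48,0]]
[[40,12],[47,7],[49,0]]
[[33,7],[40,12],[47,7],[49,0]]
[[33,7],[40,12],[47,7],[49,0]]
[[31,7],[40,12],[47,7],[49,0]]
[[20,6],[24,0],[31,7],[40,12],[47,7],[49,0]]
[[19,4],[20,6],[24,0],[31,7],[40,12],[47,7],[49,0]]
[[19,4],[20,6],[24,0],[31,7],[40,12],[47,7],[49,0]]
[[19,4],[20,6],[24,0],[31,7],[33,9],[40,12],[47,9],[49,0]]
[[12,20],[24,0],[31,7],[33,9],[40,12],[47,9],[49,0]]
[[12,20],[24,0],[31,7],[33,18],[43,12],[47,9],[49,0]]
[[12,20],[24,0],[31,7],[33,18],[43,16],[47,9],[49,0]]
[[10,6],[12,20],[24,0],[31,7],[33,18],[43,16],[47,9],[49,0]]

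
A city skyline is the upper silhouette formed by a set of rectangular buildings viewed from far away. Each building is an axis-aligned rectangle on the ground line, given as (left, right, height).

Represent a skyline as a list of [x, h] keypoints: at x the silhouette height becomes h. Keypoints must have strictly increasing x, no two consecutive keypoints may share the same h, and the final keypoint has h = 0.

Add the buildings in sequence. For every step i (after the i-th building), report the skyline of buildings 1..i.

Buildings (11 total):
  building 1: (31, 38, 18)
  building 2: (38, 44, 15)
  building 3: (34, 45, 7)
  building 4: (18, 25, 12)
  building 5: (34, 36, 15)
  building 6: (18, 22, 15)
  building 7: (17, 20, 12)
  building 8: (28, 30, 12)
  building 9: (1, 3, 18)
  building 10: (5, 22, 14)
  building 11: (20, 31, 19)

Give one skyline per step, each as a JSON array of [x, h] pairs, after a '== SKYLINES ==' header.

== SKYLINES ==
[[31,18],[38,0]]
[[31,18],[38,15],[44,0]]
[[31,18],[38,15],[44,7],[45,0]]
[[18,12],[25,0],[31,18],[38,15],[44,7],[45,0]]
[[18,12],[25,0],[31,18],[38,15],[44,7],[45,0]]
[[18,15],[22,12],[25,0],[31,18],[38,15],[44,7],[45,0]]
[[17,12],[18,15],[22,12],[25,0],[31,18],[38,15],[44,7],[45,0]]
[[17,12],[18,15],[22,12],[25,0],[28,12],[30,0],[31,18],[38,15],[44,7],[45,0]]
[[1,18],[3,0],[17,12],[18,15],[22,12],[25,0],[28,12],[30,0],[31,18],[38,15],[44,7],[45,0]]
[[1,18],[3,0],[5,14],[18,15],[22,12],[25,0],[28,12],[30,0],[31,18],[38,15],[44,7],[45,0]]
[[1,18],[3,0],[5,14],[18,15],[20,19],[31,18],[38,15],[44,7],[45,0]]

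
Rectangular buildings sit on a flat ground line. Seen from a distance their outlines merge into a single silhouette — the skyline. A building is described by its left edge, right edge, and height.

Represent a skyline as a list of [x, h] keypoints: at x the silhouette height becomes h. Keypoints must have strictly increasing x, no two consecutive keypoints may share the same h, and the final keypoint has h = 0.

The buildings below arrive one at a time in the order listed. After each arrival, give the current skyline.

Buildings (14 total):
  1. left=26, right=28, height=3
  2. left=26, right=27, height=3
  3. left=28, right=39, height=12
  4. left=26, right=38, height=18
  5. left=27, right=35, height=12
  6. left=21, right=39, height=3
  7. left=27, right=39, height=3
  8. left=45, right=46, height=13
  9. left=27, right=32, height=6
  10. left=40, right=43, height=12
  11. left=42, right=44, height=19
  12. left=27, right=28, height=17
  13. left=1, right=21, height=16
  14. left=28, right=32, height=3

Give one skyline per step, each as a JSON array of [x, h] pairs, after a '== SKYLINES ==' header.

== SKYLINES ==
[[26,3],[28,0]]
[[26,3],[28,0]]
[[26,3],[28,12],[39,0]]
[[26,18],[38,12],[39,0]]
[[26,18],[38,12],[39,0]]
[[21,3],[26,18],[38,12],[39,0]]
[[21,3],[26,18],[38,12],[39,0]]
[[21,3],[26,18],[38,12],[39,0],[45,13],[46,0]]
[[21,3],[26,18],[38,12],[39,0],[45,13],[46,0]]
[[21,3],[26,18],[38,12],[39,0],[40,12],[43,0],[45,13],[46,0]]
[[21,3],[26,18],[38,12],[39,0],[40,12],[42,19],[44,0],[45,13],[46,0]]
[[21,3],[26,18],[38,12],[39,0],[40,12],[42,19],[44,0],[45,13],[46,0]]
[[1,16],[21,3],[26,18],[38,12],[39,0],[40,12],[42,19],[44,0],[45,13],[46,0]]
[[1,16],[21,3],[26,18],[38,12],[39,0],[40,12],[42,19],[44,0],[45,13],[46,0]]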